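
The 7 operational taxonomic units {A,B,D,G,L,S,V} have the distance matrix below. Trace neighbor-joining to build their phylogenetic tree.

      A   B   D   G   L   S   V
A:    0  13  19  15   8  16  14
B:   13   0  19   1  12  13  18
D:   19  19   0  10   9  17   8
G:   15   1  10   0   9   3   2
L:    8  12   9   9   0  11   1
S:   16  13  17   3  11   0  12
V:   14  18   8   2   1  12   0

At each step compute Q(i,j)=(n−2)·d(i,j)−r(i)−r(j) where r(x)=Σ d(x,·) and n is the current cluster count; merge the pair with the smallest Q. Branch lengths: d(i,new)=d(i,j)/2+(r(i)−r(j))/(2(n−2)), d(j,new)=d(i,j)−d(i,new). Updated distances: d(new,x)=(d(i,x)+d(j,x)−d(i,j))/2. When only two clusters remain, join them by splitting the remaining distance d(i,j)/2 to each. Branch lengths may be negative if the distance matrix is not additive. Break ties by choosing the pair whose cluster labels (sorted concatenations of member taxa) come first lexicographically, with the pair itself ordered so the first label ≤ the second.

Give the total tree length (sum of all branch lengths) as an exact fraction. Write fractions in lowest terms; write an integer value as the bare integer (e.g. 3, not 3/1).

iteration 1: select B,G (d=1, Q=-111); attach at lengths (41/10, -31/10); label the merged cluster BG
  updated: d(A,BG)=27/2, d(BG,D)=14, d(BG,L)=10, d(BG,S)=15/2, d(BG,V)=19/2
iteration 2: select BG,S (d=15/2, Q=-88); attach at lengths (21/8, 39/8); label the merged cluster BGS
  updated: d(A,BGS)=11, d(BGS,D)=47/4, d(BGS,L)=27/4, d(BGS,V)=7
iteration 3: select A,BGS (d=11, Q=-111/2); attach at lengths (97/12, 35/12); label the merged cluster ABGS
  updated: d(ABGS,D)=79/8, d(ABGS,L)=15/8, d(ABGS,V)=5
iteration 4: select ABGS,L (d=15/8, Q=-199/8); attach at lengths (69/32, -9/32); label the merged cluster ABGLS
  updated: d(ABGLS,D)=17/2, d(ABGLS,V)=33/16
iteration 5: select ABGLS,D (d=17/2, Q=-297/16); attach at lengths (41/32, 231/32); label the merged cluster ABDGLS
  updated: d(ABDGLS,V)=25/32
iteration 6: select ABDGLS,V (d=25/32); attach at lengths (25/64, 25/64); label the merged cluster ABDGLSV
final tree: ((((A:97/12,((B:41/10,G:-31/10):21/8,S:39/8):35/12):69/32,L:-9/32):41/32,D:231/32):25/64,V:25/64)
total length: 981/32

981/32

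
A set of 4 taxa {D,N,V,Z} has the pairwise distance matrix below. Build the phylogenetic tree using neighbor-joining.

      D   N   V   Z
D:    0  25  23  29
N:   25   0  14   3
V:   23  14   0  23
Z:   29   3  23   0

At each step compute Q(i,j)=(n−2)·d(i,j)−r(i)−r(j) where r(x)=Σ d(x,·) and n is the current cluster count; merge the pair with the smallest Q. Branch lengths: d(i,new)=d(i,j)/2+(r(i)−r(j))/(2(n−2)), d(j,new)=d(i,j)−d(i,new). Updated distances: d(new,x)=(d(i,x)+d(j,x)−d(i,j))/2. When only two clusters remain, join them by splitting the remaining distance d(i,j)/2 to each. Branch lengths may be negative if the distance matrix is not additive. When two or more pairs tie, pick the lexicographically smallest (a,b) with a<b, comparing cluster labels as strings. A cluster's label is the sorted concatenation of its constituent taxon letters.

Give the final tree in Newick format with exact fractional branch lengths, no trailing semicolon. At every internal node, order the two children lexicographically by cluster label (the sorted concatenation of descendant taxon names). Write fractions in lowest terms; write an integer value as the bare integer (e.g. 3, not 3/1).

1. join D+V (d=23, Q=-91) ⇒ DV; edges |D|=63/4, |V|=29/4
  updated: d(DV,N)=8, d(DV,Z)=29/2
2. join DV+N (d=8, Q=-51/2) ⇒ DNV; edges |DV|=39/4, |N|=-7/4
  updated: d(DNV,Z)=19/4
3. join DNV+Z (d=19/4) ⇒ DNVZ; edges |DNV|=19/8, |Z|=19/8
final tree: (((D:63/4,V:29/4):39/4,N:-7/4):19/8,Z:19/8)
total length: 143/4

(((D:63/4,V:29/4):39/4,N:-7/4):19/8,Z:19/8)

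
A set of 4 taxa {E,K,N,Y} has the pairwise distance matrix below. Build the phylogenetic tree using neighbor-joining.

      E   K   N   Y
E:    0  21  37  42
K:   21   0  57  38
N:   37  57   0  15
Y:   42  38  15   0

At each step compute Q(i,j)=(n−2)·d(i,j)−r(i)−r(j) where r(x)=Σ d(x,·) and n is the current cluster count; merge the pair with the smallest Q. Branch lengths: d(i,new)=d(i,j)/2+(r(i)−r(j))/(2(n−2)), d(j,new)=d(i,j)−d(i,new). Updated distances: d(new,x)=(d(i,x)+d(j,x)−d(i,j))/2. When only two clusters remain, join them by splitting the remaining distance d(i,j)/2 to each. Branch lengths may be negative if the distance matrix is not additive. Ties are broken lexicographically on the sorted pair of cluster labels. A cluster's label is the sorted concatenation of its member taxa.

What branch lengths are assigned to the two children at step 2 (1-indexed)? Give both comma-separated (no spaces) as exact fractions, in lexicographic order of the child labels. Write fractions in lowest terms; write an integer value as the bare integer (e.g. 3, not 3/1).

51/2,11

iteration 1: select E,K (d=21, Q=-174); attach at lengths (13/2, 29/2); label the merged cluster EK
  updated: d(EK,N)=73/2, d(EK,Y)=59/2
iteration 2: select EK,N (d=73/2, Q=-81); attach at lengths (51/2, 11); label the merged cluster EKN
  updated: d(EKN,Y)=4
iteration 3: select EKN,Y (d=4); attach at lengths (2, 2); label the merged cluster EKNY
final tree: (((E:13/2,K:29/2):51/2,N:11):2,Y:2)
total length: 123/2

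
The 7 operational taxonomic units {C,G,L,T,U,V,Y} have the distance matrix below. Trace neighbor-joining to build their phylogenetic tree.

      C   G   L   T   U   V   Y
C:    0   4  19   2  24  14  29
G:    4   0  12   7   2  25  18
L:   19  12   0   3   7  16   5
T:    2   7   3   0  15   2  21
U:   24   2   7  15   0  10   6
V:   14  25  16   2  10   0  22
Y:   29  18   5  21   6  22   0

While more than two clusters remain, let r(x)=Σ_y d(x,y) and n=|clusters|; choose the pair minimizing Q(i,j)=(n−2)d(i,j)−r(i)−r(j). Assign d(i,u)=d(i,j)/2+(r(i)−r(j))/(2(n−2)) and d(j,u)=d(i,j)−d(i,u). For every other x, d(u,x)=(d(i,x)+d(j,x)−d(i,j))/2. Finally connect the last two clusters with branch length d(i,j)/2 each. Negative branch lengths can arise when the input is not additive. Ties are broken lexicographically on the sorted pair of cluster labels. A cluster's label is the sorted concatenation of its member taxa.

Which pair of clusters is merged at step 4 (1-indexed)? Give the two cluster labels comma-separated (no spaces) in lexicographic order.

1. join C+G (d=4, Q=-140) ⇒ CG; edges |C|=22/5, |G|=-2/5
  updated: d(CG,L)=27/2, d(CG,T)=5/2, d(CG,U)=11, d(CG,V)=35/2, d(CG,Y)=43/2
2. join T+V (d=2, Q=-103) ⇒ TV; edges |T|=-2, |V|=4
  updated: d(CG,TV)=9, d(L,TV)=17/2, d(TV,U)=23/2, d(TV,Y)=41/2
3. join CG+TV (d=9, Q=-155/2) ⇒ CGTV; edges |CG|=65/12, |TV|=43/12
  updated: d(CGTV,L)=13/2, d(CGTV,U)=27/4, d(CGTV,Y)=33/2
4. join CGTV+U (d=27/4, Q=-36) ⇒ CGTUV; edges |CGTV|=47/8, |U|=7/8
  updated: d(CGTUV,L)=27/8, d(CGTUV,Y)=63/8
5. join CGTUV+L (d=27/8, Q=-65/4) ⇒ CGLTUV; edges |CGTUV|=25/8, |L|=1/4
  updated: d(CGLTUV,Y)=19/4
6. join CGLTUV+Y (d=19/4) ⇒ CGLTUVY; edges |CGLTUV|=19/8, |Y|=19/8
final tree: (((((C:22/5,G:-2/5):65/12,(T:-2,V:4):43/12):47/8,U:7/8):25/8,L:1/4):19/8,Y:19/8)
total length: 239/8

CGTV,U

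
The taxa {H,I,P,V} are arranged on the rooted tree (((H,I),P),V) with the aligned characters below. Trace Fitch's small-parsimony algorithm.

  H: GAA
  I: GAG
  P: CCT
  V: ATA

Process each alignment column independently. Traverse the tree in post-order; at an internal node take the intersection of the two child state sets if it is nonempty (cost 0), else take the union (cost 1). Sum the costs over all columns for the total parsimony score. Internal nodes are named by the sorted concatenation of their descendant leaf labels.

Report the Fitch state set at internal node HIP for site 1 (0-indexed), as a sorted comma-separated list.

A,C

[col 0] HI: children H:{G}, I:{G} ∩→ {G}; cost 0
[col 0] HIP: children HI:{G}, P:{C} ∪→ {C,G}; cost 1
[col 0] HIPV: children HIP:{C,G}, V:{A} ∪→ {A,C,G}; cost 1
[col 1] HI: children H:{A}, I:{A} ∩→ {A}; cost 0
[col 1] HIP: children HI:{A}, P:{C} ∪→ {A,C}; cost 1
[col 1] HIPV: children HIP:{A,C}, V:{T} ∪→ {A,C,T}; cost 1
[col 2] HI: children H:{A}, I:{G} ∪→ {A,G}; cost 1
[col 2] HIP: children HI:{A,G}, P:{T} ∪→ {A,G,T}; cost 1
[col 2] HIPV: children HIP:{A,G,T}, V:{A} ∩→ {A}; cost 0
per-site changes: [2, 2, 2]; total = 6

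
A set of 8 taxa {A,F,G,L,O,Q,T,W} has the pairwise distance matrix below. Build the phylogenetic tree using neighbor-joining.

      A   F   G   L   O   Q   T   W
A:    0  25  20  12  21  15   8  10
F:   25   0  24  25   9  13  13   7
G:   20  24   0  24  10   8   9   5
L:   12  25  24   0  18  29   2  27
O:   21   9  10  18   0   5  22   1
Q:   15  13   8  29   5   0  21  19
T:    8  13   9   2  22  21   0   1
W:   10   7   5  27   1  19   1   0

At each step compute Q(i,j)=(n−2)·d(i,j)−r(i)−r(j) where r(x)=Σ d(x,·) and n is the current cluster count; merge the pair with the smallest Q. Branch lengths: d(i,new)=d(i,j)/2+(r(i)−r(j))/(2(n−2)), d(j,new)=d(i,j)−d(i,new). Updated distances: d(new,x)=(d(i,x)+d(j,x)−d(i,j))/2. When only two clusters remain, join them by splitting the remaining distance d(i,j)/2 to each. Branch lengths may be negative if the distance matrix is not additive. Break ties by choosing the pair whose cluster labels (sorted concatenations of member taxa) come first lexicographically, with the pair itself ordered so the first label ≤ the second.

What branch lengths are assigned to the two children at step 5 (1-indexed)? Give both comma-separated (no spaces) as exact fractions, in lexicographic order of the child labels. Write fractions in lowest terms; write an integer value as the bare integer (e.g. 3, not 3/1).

3,23/16

iteration 1: select L,T (d=2, Q=-201); attach at lengths (73/12, -49/12); label the merged cluster LT
  updated: d(A,LT)=9, d(F,LT)=18, d(G,LT)=31/2, d(LT,O)=19, d(LT,Q)=24, d(LT,W)=13
iteration 2: select A,LT (d=9, Q=-307/2); attach at lengths (93/20, 87/20); label the merged cluster ALT
  updated: d(ALT,F)=17, d(ALT,G)=53/4, d(ALT,O)=31/2, d(ALT,Q)=15, d(ALT,W)=7
iteration 3: select G,Q (d=8, Q=-353/4); attach at lengths (129/32, 127/32); label the merged cluster GQ
  updated: d(ALT,GQ)=81/8, d(F,GQ)=29/2, d(GQ,O)=7/2, d(GQ,W)=8
iteration 4: select ALT,GQ (d=81/8, Q=-443/8); attach at lengths (117/16, 45/16); label the merged cluster AGLQT
  updated: d(AGLQT,F)=171/16, d(AGLQT,O)=71/16, d(AGLQT,W)=39/16
iteration 5: select AGLQT,O (d=71/16, Q=-185/8); attach at lengths (3, 23/16); label the merged cluster AGLOQT
  updated: d(AGLOQT,F)=61/8, d(AGLOQT,W)=-1/2
iteration 6: select AGLOQT,F (d=61/8, Q=-113/8); attach at lengths (1/16, 121/16); label the merged cluster AFGLOQT
  updated: d(AFGLOQT,W)=-9/16
iteration 7: select AFGLOQT,W (d=-9/16); attach at lengths (-9/32, -9/32); label the merged cluster AFGLOQTW
final tree: (((((A:93/20,(L:73/12,T:-49/12):87/20):117/16,(G:129/32,Q:127/32):45/16):3,O:23/16):1/16,F:121/16):-9/32,W:-9/32)
total length: 325/8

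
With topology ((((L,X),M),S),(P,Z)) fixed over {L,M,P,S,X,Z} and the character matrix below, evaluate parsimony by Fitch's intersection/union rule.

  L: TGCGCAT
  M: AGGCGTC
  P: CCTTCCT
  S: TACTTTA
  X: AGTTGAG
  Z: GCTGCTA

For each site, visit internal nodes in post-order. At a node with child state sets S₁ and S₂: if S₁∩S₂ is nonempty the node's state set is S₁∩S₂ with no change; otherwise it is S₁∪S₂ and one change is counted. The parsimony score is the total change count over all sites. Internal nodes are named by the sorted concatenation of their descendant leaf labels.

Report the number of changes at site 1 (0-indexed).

[col 0] LX: children L:{T}, X:{A} ∪→ {A,T}; cost 1
[col 0] LMX: children LX:{A,T}, M:{A} ∩→ {A}; cost 0
[col 0] LMSX: children LMX:{A}, S:{T} ∪→ {A,T}; cost 1
[col 0] PZ: children P:{C}, Z:{G} ∪→ {C,G}; cost 1
[col 0] LMPSXZ: children LMSX:{A,T}, PZ:{C,G} ∪→ {A,C,G,T}; cost 1
[col 1] LX: children L:{G}, X:{G} ∩→ {G}; cost 0
[col 1] LMX: children LX:{G}, M:{G} ∩→ {G}; cost 0
[col 1] LMSX: children LMX:{G}, S:{A} ∪→ {A,G}; cost 1
[col 1] PZ: children P:{C}, Z:{C} ∩→ {C}; cost 0
[col 1] LMPSXZ: children LMSX:{A,G}, PZ:{C} ∪→ {A,C,G}; cost 1
[col 2] LX: children L:{C}, X:{T} ∪→ {C,T}; cost 1
[col 2] LMX: children LX:{C,T}, M:{G} ∪→ {C,G,T}; cost 1
[col 2] LMSX: children LMX:{C,G,T}, S:{C} ∩→ {C}; cost 0
[col 2] PZ: children P:{T}, Z:{T} ∩→ {T}; cost 0
[col 2] LMPSXZ: children LMSX:{C}, PZ:{T} ∪→ {C,T}; cost 1
[col 3] LX: children L:{G}, X:{T} ∪→ {G,T}; cost 1
[col 3] LMX: children LX:{G,T}, M:{C} ∪→ {C,G,T}; cost 1
[col 3] LMSX: children LMX:{C,G,T}, S:{T} ∩→ {T}; cost 0
[col 3] PZ: children P:{T}, Z:{G} ∪→ {G,T}; cost 1
[col 3] LMPSXZ: children LMSX:{T}, PZ:{G,T} ∩→ {T}; cost 0
[col 4] LX: children L:{C}, X:{G} ∪→ {C,G}; cost 1
[col 4] LMX: children LX:{C,G}, M:{G} ∩→ {G}; cost 0
[col 4] LMSX: children LMX:{G}, S:{T} ∪→ {G,T}; cost 1
[col 4] PZ: children P:{C}, Z:{C} ∩→ {C}; cost 0
[col 4] LMPSXZ: children LMSX:{G,T}, PZ:{C} ∪→ {C,G,T}; cost 1
[col 5] LX: children L:{A}, X:{A} ∩→ {A}; cost 0
[col 5] LMX: children LX:{A}, M:{T} ∪→ {A,T}; cost 1
[col 5] LMSX: children LMX:{A,T}, S:{T} ∩→ {T}; cost 0
[col 5] PZ: children P:{C}, Z:{T} ∪→ {C,T}; cost 1
[col 5] LMPSXZ: children LMSX:{T}, PZ:{C,T} ∩→ {T}; cost 0
[col 6] LX: children L:{T}, X:{G} ∪→ {G,T}; cost 1
[col 6] LMX: children LX:{G,T}, M:{C} ∪→ {C,G,T}; cost 1
[col 6] LMSX: children LMX:{C,G,T}, S:{A} ∪→ {A,C,G,T}; cost 1
[col 6] PZ: children P:{T}, Z:{A} ∪→ {A,T}; cost 1
[col 6] LMPSXZ: children LMSX:{A,C,G,T}, PZ:{A,T} ∩→ {A,T}; cost 0
per-site changes: [4, 2, 3, 3, 3, 2, 4]; total = 21

2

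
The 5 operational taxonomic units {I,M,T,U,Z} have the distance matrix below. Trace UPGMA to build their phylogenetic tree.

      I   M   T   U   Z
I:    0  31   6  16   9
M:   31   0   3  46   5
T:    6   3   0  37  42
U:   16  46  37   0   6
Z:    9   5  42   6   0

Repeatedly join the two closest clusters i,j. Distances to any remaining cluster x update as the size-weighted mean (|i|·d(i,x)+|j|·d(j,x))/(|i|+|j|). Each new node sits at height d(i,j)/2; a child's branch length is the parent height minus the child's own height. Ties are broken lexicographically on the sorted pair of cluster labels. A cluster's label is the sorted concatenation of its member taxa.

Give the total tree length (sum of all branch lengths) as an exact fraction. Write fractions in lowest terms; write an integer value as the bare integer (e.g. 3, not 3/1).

step 1: merge (M,T) at d=3; branch lengths M→3/2, T→3/2; new cluster MT
  updated: d(I,MT)=37/2, d(MT,U)=83/2, d(MT,Z)=47/2
step 2: merge (U,Z) at d=6; branch lengths U→3, Z→3; new cluster UZ
  updated: d(I,UZ)=25/2, d(MT,UZ)=65/2
step 3: merge (I,UZ) at d=25/2; branch lengths I→25/4, UZ→13/4; new cluster IUZ
  updated: d(IUZ,MT)=167/6
step 4: merge (IUZ,MT) at d=167/6; branch lengths IUZ→23/3, MT→149/12; new cluster IMTUZ
final tree: ((I:25/4,(U:3,Z:3):13/4):23/3,(M:3/2,T:3/2):149/12)
total length: 463/12

463/12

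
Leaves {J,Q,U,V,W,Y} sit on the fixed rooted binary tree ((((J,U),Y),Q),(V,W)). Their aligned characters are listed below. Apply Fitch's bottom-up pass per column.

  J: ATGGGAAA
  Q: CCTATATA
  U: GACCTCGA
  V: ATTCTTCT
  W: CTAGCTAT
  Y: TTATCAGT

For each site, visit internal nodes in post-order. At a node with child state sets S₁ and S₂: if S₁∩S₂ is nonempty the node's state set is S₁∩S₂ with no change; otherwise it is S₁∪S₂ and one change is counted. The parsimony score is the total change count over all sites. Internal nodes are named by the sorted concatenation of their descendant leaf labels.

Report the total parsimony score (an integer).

25

JU@0: {A} ∪ {G} = {A,G} (union, +1)
JUY@0: {A,G} ∪ {T} = {A,G,T} (union, +1)
JQUY@0: {A,G,T} ∪ {C} = {A,C,G,T} (union, +1)
VW@0: {A} ∪ {C} = {A,C} (union, +1)
JQUVWY@0: {A,C,G,T} ∩ {A,C} = {A,C} (intersection, +0)
JU@1: {T} ∪ {A} = {A,T} (union, +1)
JUY@1: {A,T} ∩ {T} = {T} (intersection, +0)
JQUY@1: {T} ∪ {C} = {C,T} (union, +1)
VW@1: {T} ∩ {T} = {T} (intersection, +0)
JQUVWY@1: {C,T} ∩ {T} = {T} (intersection, +0)
JU@2: {G} ∪ {C} = {C,G} (union, +1)
JUY@2: {C,G} ∪ {A} = {A,C,G} (union, +1)
JQUY@2: {A,C,G} ∪ {T} = {A,C,G,T} (union, +1)
VW@2: {T} ∪ {A} = {A,T} (union, +1)
JQUVWY@2: {A,C,G,T} ∩ {A,T} = {A,T} (intersection, +0)
JU@3: {G} ∪ {C} = {C,G} (union, +1)
JUY@3: {C,G} ∪ {T} = {C,G,T} (union, +1)
JQUY@3: {C,G,T} ∪ {A} = {A,C,G,T} (union, +1)
VW@3: {C} ∪ {G} = {C,G} (union, +1)
JQUVWY@3: {A,C,G,T} ∩ {C,G} = {C,G} (intersection, +0)
JU@4: {G} ∪ {T} = {G,T} (union, +1)
JUY@4: {G,T} ∪ {C} = {C,G,T} (union, +1)
JQUY@4: {C,G,T} ∩ {T} = {T} (intersection, +0)
VW@4: {T} ∪ {C} = {C,T} (union, +1)
JQUVWY@4: {T} ∩ {C,T} = {T} (intersection, +0)
JU@5: {A} ∪ {C} = {A,C} (union, +1)
JUY@5: {A,C} ∩ {A} = {A} (intersection, +0)
JQUY@5: {A} ∩ {A} = {A} (intersection, +0)
VW@5: {T} ∩ {T} = {T} (intersection, +0)
JQUVWY@5: {A} ∪ {T} = {A,T} (union, +1)
JU@6: {A} ∪ {G} = {A,G} (union, +1)
JUY@6: {A,G} ∩ {G} = {G} (intersection, +0)
JQUY@6: {G} ∪ {T} = {G,T} (union, +1)
VW@6: {C} ∪ {A} = {A,C} (union, +1)
JQUVWY@6: {G,T} ∪ {A,C} = {A,C,G,T} (union, +1)
JU@7: {A} ∩ {A} = {A} (intersection, +0)
JUY@7: {A} ∪ {T} = {A,T} (union, +1)
JQUY@7: {A,T} ∩ {A} = {A} (intersection, +0)
VW@7: {T} ∩ {T} = {T} (intersection, +0)
JQUVWY@7: {A} ∪ {T} = {A,T} (union, +1)
per-site changes: [4, 2, 4, 4, 3, 2, 4, 2]; total = 25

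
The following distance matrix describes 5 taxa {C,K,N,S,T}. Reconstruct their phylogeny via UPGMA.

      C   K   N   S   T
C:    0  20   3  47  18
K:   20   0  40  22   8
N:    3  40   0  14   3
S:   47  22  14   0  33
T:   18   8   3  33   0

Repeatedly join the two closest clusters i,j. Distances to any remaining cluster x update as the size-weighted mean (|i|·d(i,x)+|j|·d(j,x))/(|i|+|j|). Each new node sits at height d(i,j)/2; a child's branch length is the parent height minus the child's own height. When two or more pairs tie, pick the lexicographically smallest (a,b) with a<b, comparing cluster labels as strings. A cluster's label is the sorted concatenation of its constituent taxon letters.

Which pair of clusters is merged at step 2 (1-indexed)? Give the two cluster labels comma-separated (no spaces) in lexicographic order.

K,T

1. join C+N (d=3) ⇒ CN; edges |C|=3/2, |N|=3/2
  updated: d(CN,K)=30, d(CN,S)=61/2, d(CN,T)=21/2
2. join K+T (d=8) ⇒ KT; edges |K|=4, |T|=4
  updated: d(CN,KT)=81/4, d(KT,S)=55/2
3. join CN+KT (d=81/4) ⇒ CKNT; edges |CN|=69/8, |KT|=49/8
  updated: d(CKNT,S)=29
4. join CKNT+S (d=29) ⇒ CKNST; edges |CKNT|=35/8, |S|=29/2
final tree: (((C:3/2,N:3/2):69/8,(K:4,T:4):49/8):35/8,S:29/2)
total length: 357/8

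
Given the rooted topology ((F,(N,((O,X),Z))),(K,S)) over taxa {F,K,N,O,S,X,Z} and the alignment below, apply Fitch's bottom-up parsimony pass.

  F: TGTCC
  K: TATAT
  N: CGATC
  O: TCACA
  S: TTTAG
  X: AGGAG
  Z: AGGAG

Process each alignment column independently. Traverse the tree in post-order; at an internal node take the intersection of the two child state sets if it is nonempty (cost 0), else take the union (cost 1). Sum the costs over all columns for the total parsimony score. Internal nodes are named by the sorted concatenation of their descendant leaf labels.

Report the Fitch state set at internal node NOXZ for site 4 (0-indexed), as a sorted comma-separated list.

C,G

site 0, node OX: O={T} ∪ X={A} → {A,T} (+1)
site 0, node OXZ: OX={A,T} ∩ Z={A} → {A} (+0)
site 0, node NOXZ: N={C} ∪ OXZ={A} → {A,C} (+1)
site 0, node FNOXZ: F={T} ∪ NOXZ={A,C} → {A,C,T} (+1)
site 0, node KS: K={T} ∩ S={T} → {T} (+0)
site 0, node FKNOSXZ: FNOXZ={A,C,T} ∩ KS={T} → {T} (+0)
site 1, node OX: O={C} ∪ X={G} → {C,G} (+1)
site 1, node OXZ: OX={C,G} ∩ Z={G} → {G} (+0)
site 1, node NOXZ: N={G} ∩ OXZ={G} → {G} (+0)
site 1, node FNOXZ: F={G} ∩ NOXZ={G} → {G} (+0)
site 1, node KS: K={A} ∪ S={T} → {A,T} (+1)
site 1, node FKNOSXZ: FNOXZ={G} ∪ KS={A,T} → {A,G,T} (+1)
site 2, node OX: O={A} ∪ X={G} → {A,G} (+1)
site 2, node OXZ: OX={A,G} ∩ Z={G} → {G} (+0)
site 2, node NOXZ: N={A} ∪ OXZ={G} → {A,G} (+1)
site 2, node FNOXZ: F={T} ∪ NOXZ={A,G} → {A,G,T} (+1)
site 2, node KS: K={T} ∩ S={T} → {T} (+0)
site 2, node FKNOSXZ: FNOXZ={A,G,T} ∩ KS={T} → {T} (+0)
site 3, node OX: O={C} ∪ X={A} → {A,C} (+1)
site 3, node OXZ: OX={A,C} ∩ Z={A} → {A} (+0)
site 3, node NOXZ: N={T} ∪ OXZ={A} → {A,T} (+1)
site 3, node FNOXZ: F={C} ∪ NOXZ={A,T} → {A,C,T} (+1)
site 3, node KS: K={A} ∩ S={A} → {A} (+0)
site 3, node FKNOSXZ: FNOXZ={A,C,T} ∩ KS={A} → {A} (+0)
site 4, node OX: O={A} ∪ X={G} → {A,G} (+1)
site 4, node OXZ: OX={A,G} ∩ Z={G} → {G} (+0)
site 4, node NOXZ: N={C} ∪ OXZ={G} → {C,G} (+1)
site 4, node FNOXZ: F={C} ∩ NOXZ={C,G} → {C} (+0)
site 4, node KS: K={T} ∪ S={G} → {G,T} (+1)
site 4, node FKNOSXZ: FNOXZ={C} ∪ KS={G,T} → {C,G,T} (+1)
per-site changes: [3, 3, 3, 3, 4]; total = 16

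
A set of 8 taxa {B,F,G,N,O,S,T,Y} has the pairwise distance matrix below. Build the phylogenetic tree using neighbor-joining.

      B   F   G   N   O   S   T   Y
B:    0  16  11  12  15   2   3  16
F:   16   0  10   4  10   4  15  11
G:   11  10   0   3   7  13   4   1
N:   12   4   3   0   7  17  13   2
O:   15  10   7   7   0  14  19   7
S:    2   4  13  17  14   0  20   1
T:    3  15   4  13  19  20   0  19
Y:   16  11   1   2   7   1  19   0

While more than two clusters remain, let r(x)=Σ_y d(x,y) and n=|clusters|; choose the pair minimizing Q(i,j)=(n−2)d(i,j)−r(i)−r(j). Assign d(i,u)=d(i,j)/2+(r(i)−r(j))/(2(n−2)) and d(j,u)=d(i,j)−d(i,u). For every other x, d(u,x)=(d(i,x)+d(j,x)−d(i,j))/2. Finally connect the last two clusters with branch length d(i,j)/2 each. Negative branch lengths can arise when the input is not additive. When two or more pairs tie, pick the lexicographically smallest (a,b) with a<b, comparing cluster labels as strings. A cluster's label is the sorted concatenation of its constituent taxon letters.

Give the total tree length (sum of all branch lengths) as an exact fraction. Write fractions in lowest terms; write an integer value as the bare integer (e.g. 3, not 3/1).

901/32

iteration 1: select B,T (d=3, Q=-150); attach at lengths (0, 3); label the merged cluster BT
  updated: d(BT,F)=14, d(BT,G)=6, d(BT,N)=11, d(BT,O)=31/2, d(BT,S)=19/2, d(BT,Y)=16
iteration 2: select F,S (d=4, Q=-183/2); attach at lengths (29/20, 51/20); label the merged cluster FS
  updated: d(BT,FS)=39/4, d(FS,G)=19/2, d(FS,N)=17/2, d(FS,O)=10, d(FS,Y)=4
iteration 3: select BT,FS (d=39/4, Q=-61); attach at lengths (111/16, 45/16); label the merged cluster BFST
  updated: d(BFST,G)=23/8, d(BFST,N)=39/8, d(BFST,O)=63/8, d(BFST,Y)=41/8
iteration 4: select BFST,G (d=23/8, Q=-26); attach at lengths (31/12, 7/24); label the merged cluster BFGST
  updated: d(BFGST,N)=5/2, d(BFGST,O)=6, d(BFGST,Y)=13/8
iteration 5: select BFGST,O (d=6, Q=-145/8); attach at lengths (17/32, 175/32); label the merged cluster BFGOST
  updated: d(BFGOST,N)=7/4, d(BFGOST,Y)=21/16
iteration 6: select BFGOST,N (d=7/4, Q=-81/16); attach at lengths (17/32, 39/32); label the merged cluster BFGNOST
  updated: d(BFGNOST,Y)=25/32
iteration 7: select BFGNOST,Y (d=25/32); attach at lengths (25/64, 25/64); label the merged cluster BFGNOSTY
final tree: ((((((B:0,T:3):111/16,(F:29/20,S:51/20):45/16):31/12,G:7/24):17/32,O:175/32):17/32,N:39/32):25/64,Y:25/64)
total length: 901/32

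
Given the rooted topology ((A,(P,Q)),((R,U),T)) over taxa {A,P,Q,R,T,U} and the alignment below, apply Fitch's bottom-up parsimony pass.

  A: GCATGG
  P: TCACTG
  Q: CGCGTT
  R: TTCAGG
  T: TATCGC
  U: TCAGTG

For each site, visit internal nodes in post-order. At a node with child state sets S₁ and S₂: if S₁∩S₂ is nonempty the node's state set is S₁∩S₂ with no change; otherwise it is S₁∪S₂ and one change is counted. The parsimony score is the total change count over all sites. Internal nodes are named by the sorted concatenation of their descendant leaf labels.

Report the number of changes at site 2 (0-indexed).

3

[col 0] PQ: children P:{T}, Q:{C} ∪→ {C,T}; cost 1
[col 0] APQ: children A:{G}, PQ:{C,T} ∪→ {C,G,T}; cost 1
[col 0] RU: children R:{T}, U:{T} ∩→ {T}; cost 0
[col 0] RTU: children RU:{T}, T:{T} ∩→ {T}; cost 0
[col 0] APQRTU: children APQ:{C,G,T}, RTU:{T} ∩→ {T}; cost 0
[col 1] PQ: children P:{C}, Q:{G} ∪→ {C,G}; cost 1
[col 1] APQ: children A:{C}, PQ:{C,G} ∩→ {C}; cost 0
[col 1] RU: children R:{T}, U:{C} ∪→ {C,T}; cost 1
[col 1] RTU: children RU:{C,T}, T:{A} ∪→ {A,C,T}; cost 1
[col 1] APQRTU: children APQ:{C}, RTU:{A,C,T} ∩→ {C}; cost 0
[col 2] PQ: children P:{A}, Q:{C} ∪→ {A,C}; cost 1
[col 2] APQ: children A:{A}, PQ:{A,C} ∩→ {A}; cost 0
[col 2] RU: children R:{C}, U:{A} ∪→ {A,C}; cost 1
[col 2] RTU: children RU:{A,C}, T:{T} ∪→ {A,C,T}; cost 1
[col 2] APQRTU: children APQ:{A}, RTU:{A,C,T} ∩→ {A}; cost 0
[col 3] PQ: children P:{C}, Q:{G} ∪→ {C,G}; cost 1
[col 3] APQ: children A:{T}, PQ:{C,G} ∪→ {C,G,T}; cost 1
[col 3] RU: children R:{A}, U:{G} ∪→ {A,G}; cost 1
[col 3] RTU: children RU:{A,G}, T:{C} ∪→ {A,C,G}; cost 1
[col 3] APQRTU: children APQ:{C,G,T}, RTU:{A,C,G} ∩→ {C,G}; cost 0
[col 4] PQ: children P:{T}, Q:{T} ∩→ {T}; cost 0
[col 4] APQ: children A:{G}, PQ:{T} ∪→ {G,T}; cost 1
[col 4] RU: children R:{G}, U:{T} ∪→ {G,T}; cost 1
[col 4] RTU: children RU:{G,T}, T:{G} ∩→ {G}; cost 0
[col 4] APQRTU: children APQ:{G,T}, RTU:{G} ∩→ {G}; cost 0
[col 5] PQ: children P:{G}, Q:{T} ∪→ {G,T}; cost 1
[col 5] APQ: children A:{G}, PQ:{G,T} ∩→ {G}; cost 0
[col 5] RU: children R:{G}, U:{G} ∩→ {G}; cost 0
[col 5] RTU: children RU:{G}, T:{C} ∪→ {C,G}; cost 1
[col 5] APQRTU: children APQ:{G}, RTU:{C,G} ∩→ {G}; cost 0
per-site changes: [2, 3, 3, 4, 2, 2]; total = 16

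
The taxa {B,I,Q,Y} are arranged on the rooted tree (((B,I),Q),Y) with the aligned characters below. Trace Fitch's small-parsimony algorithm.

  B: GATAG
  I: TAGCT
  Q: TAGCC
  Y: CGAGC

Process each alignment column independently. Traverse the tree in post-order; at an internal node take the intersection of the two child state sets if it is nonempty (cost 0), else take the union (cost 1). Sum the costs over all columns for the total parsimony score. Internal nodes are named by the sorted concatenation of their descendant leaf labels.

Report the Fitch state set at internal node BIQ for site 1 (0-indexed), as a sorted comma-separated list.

A

site 0, node BI: B={G} ∪ I={T} → {G,T} (+1)
site 0, node BIQ: BI={G,T} ∩ Q={T} → {T} (+0)
site 0, node BIQY: BIQ={T} ∪ Y={C} → {C,T} (+1)
site 1, node BI: B={A} ∩ I={A} → {A} (+0)
site 1, node BIQ: BI={A} ∩ Q={A} → {A} (+0)
site 1, node BIQY: BIQ={A} ∪ Y={G} → {A,G} (+1)
site 2, node BI: B={T} ∪ I={G} → {G,T} (+1)
site 2, node BIQ: BI={G,T} ∩ Q={G} → {G} (+0)
site 2, node BIQY: BIQ={G} ∪ Y={A} → {A,G} (+1)
site 3, node BI: B={A} ∪ I={C} → {A,C} (+1)
site 3, node BIQ: BI={A,C} ∩ Q={C} → {C} (+0)
site 3, node BIQY: BIQ={C} ∪ Y={G} → {C,G} (+1)
site 4, node BI: B={G} ∪ I={T} → {G,T} (+1)
site 4, node BIQ: BI={G,T} ∪ Q={C} → {C,G,T} (+1)
site 4, node BIQY: BIQ={C,G,T} ∩ Y={C} → {C} (+0)
per-site changes: [2, 1, 2, 2, 2]; total = 9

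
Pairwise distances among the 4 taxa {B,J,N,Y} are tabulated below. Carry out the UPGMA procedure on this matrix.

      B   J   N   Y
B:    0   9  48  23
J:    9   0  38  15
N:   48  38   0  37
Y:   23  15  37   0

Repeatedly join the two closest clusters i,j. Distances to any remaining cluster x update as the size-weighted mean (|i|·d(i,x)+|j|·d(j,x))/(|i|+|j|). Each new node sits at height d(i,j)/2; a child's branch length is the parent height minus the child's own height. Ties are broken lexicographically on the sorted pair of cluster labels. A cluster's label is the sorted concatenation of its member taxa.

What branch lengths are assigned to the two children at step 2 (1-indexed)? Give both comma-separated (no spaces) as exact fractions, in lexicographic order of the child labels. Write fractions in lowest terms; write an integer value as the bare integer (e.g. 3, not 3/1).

iteration 1: select B,J (d=9); attach at lengths (9/2, 9/2); label the merged cluster BJ
  updated: d(BJ,N)=43, d(BJ,Y)=19
iteration 2: select BJ,Y (d=19); attach at lengths (5, 19/2); label the merged cluster BJY
  updated: d(BJY,N)=41
iteration 3: select BJY,N (d=41); attach at lengths (11, 41/2); label the merged cluster BJNY
final tree: (((B:9/2,J:9/2):5,Y:19/2):11,N:41/2)
total length: 55

5,19/2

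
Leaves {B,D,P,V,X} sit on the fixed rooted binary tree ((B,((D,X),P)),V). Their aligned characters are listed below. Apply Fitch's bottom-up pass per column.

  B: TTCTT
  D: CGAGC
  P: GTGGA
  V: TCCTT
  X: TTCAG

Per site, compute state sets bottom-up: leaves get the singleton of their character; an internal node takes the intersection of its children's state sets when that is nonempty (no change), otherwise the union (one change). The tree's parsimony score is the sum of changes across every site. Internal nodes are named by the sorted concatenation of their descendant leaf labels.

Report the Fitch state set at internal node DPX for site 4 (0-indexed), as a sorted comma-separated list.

[col 0] DX: children D:{C}, X:{T} ∪→ {C,T}; cost 1
[col 0] DPX: children DX:{C,T}, P:{G} ∪→ {C,G,T}; cost 1
[col 0] BDPX: children B:{T}, DPX:{C,G,T} ∩→ {T}; cost 0
[col 0] BDPVX: children BDPX:{T}, V:{T} ∩→ {T}; cost 0
[col 1] DX: children D:{G}, X:{T} ∪→ {G,T}; cost 1
[col 1] DPX: children DX:{G,T}, P:{T} ∩→ {T}; cost 0
[col 1] BDPX: children B:{T}, DPX:{T} ∩→ {T}; cost 0
[col 1] BDPVX: children BDPX:{T}, V:{C} ∪→ {C,T}; cost 1
[col 2] DX: children D:{A}, X:{C} ∪→ {A,C}; cost 1
[col 2] DPX: children DX:{A,C}, P:{G} ∪→ {A,C,G}; cost 1
[col 2] BDPX: children B:{C}, DPX:{A,C,G} ∩→ {C}; cost 0
[col 2] BDPVX: children BDPX:{C}, V:{C} ∩→ {C}; cost 0
[col 3] DX: children D:{G}, X:{A} ∪→ {A,G}; cost 1
[col 3] DPX: children DX:{A,G}, P:{G} ∩→ {G}; cost 0
[col 3] BDPX: children B:{T}, DPX:{G} ∪→ {G,T}; cost 1
[col 3] BDPVX: children BDPX:{G,T}, V:{T} ∩→ {T}; cost 0
[col 4] DX: children D:{C}, X:{G} ∪→ {C,G}; cost 1
[col 4] DPX: children DX:{C,G}, P:{A} ∪→ {A,C,G}; cost 1
[col 4] BDPX: children B:{T}, DPX:{A,C,G} ∪→ {A,C,G,T}; cost 1
[col 4] BDPVX: children BDPX:{A,C,G,T}, V:{T} ∩→ {T}; cost 0
per-site changes: [2, 2, 2, 2, 3]; total = 11

A,C,G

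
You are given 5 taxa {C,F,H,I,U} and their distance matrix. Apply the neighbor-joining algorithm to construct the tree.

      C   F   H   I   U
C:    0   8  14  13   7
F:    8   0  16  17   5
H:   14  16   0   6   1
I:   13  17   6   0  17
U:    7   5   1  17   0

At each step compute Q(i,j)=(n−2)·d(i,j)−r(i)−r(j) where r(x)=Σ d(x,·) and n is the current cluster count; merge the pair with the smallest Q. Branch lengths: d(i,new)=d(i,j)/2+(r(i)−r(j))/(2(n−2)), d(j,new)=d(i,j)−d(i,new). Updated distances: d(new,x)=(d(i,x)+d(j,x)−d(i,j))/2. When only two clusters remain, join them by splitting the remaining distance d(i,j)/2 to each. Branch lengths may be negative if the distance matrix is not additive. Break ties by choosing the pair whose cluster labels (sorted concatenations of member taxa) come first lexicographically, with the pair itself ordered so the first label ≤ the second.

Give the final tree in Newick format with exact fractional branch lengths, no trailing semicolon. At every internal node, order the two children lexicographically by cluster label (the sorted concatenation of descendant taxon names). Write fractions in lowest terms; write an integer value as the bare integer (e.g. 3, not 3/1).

(((C:15/4,F:17/4):2,(H:1/3,I:17/3):6):0,U:0)

1. join H+I (d=6, Q=-72) ⇒ HI; edges |H|=1/3, |I|=17/3
  updated: d(C,HI)=21/2, d(F,HI)=27/2, d(HI,U)=6
2. join C+F (d=8, Q=-36) ⇒ CF; edges |C|=15/4, |F|=17/4
  updated: d(CF,HI)=8, d(CF,U)=2
3. join CF+HI (d=8, Q=-16) ⇒ CFHI; edges |CF|=2, |HI|=6
  updated: d(CFHI,U)=0
4. join CFHI+U (d=0) ⇒ CFHIU; edges |CFHI|=0, |U|=0
final tree: (((C:15/4,F:17/4):2,(H:1/3,I:17/3):6):0,U:0)
total length: 22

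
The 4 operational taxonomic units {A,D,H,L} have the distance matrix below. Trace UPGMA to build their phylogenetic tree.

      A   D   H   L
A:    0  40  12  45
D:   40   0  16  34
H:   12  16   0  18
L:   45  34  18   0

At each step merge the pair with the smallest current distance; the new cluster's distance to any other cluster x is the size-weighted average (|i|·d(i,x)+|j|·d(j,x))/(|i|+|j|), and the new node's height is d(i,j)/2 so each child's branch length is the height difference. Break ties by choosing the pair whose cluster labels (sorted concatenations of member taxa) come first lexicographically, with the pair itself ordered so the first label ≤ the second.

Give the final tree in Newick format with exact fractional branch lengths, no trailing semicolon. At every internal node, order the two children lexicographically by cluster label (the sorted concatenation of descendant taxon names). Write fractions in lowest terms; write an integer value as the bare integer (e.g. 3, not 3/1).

iteration 1: select A,H (d=12); attach at lengths (6, 6); label the merged cluster AH
  updated: d(AH,D)=28, d(AH,L)=63/2
iteration 2: select AH,D (d=28); attach at lengths (8, 14); label the merged cluster ADH
  updated: d(ADH,L)=97/3
iteration 3: select ADH,L (d=97/3); attach at lengths (13/6, 97/6); label the merged cluster ADHL
final tree: (((A:6,H:6):8,D:14):13/6,L:97/6)
total length: 157/3

(((A:6,H:6):8,D:14):13/6,L:97/6)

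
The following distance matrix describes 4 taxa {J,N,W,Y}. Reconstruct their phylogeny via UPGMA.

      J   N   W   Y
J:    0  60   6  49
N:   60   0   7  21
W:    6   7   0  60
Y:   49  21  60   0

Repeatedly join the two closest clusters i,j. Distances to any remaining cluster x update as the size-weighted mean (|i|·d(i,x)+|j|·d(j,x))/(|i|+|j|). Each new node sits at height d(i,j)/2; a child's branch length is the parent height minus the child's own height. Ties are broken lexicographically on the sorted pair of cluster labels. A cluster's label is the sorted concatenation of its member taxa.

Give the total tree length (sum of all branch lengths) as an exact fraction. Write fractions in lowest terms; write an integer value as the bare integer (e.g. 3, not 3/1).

iteration 1: select J,W (d=6); attach at lengths (3, 3); label the merged cluster JW
  updated: d(JW,N)=67/2, d(JW,Y)=109/2
iteration 2: select N,Y (d=21); attach at lengths (21/2, 21/2); label the merged cluster NY
  updated: d(JW,NY)=44
iteration 3: select JW,NY (d=44); attach at lengths (19, 23/2); label the merged cluster JNWY
final tree: ((J:3,W:3):19,(N:21/2,Y:21/2):23/2)
total length: 115/2

115/2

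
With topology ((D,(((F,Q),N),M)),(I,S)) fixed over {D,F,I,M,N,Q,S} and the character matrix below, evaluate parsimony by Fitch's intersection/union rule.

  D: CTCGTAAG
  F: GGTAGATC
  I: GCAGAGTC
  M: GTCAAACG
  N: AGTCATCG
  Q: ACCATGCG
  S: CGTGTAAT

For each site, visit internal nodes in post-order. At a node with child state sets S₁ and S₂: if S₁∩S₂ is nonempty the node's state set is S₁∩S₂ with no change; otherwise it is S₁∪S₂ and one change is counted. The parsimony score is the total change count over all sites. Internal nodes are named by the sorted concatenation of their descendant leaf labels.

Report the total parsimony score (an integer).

27

FQ@0: {G} ∪ {A} = {A,G} (union, +1)
FNQ@0: {A,G} ∩ {A} = {A} (intersection, +0)
FMNQ@0: {A} ∪ {G} = {A,G} (union, +1)
DFMNQ@0: {C} ∪ {A,G} = {A,C,G} (union, +1)
IS@0: {G} ∪ {C} = {C,G} (union, +1)
DFIMNQS@0: {A,C,G} ∩ {C,G} = {C,G} (intersection, +0)
FQ@1: {G} ∪ {C} = {C,G} (union, +1)
FNQ@1: {C,G} ∩ {G} = {G} (intersection, +0)
FMNQ@1: {G} ∪ {T} = {G,T} (union, +1)
DFMNQ@1: {T} ∩ {G,T} = {T} (intersection, +0)
IS@1: {C} ∪ {G} = {C,G} (union, +1)
DFIMNQS@1: {T} ∪ {C,G} = {C,G,T} (union, +1)
FQ@2: {T} ∪ {C} = {C,T} (union, +1)
FNQ@2: {C,T} ∩ {T} = {T} (intersection, +0)
FMNQ@2: {T} ∪ {C} = {C,T} (union, +1)
DFMNQ@2: {C} ∩ {C,T} = {C} (intersection, +0)
IS@2: {A} ∪ {T} = {A,T} (union, +1)
DFIMNQS@2: {C} ∪ {A,T} = {A,C,T} (union, +1)
FQ@3: {A} ∩ {A} = {A} (intersection, +0)
FNQ@3: {A} ∪ {C} = {A,C} (union, +1)
FMNQ@3: {A,C} ∩ {A} = {A} (intersection, +0)
DFMNQ@3: {G} ∪ {A} = {A,G} (union, +1)
IS@3: {G} ∩ {G} = {G} (intersection, +0)
DFIMNQS@3: {A,G} ∩ {G} = {G} (intersection, +0)
FQ@4: {G} ∪ {T} = {G,T} (union, +1)
FNQ@4: {G,T} ∪ {A} = {A,G,T} (union, +1)
FMNQ@4: {A,G,T} ∩ {A} = {A} (intersection, +0)
DFMNQ@4: {T} ∪ {A} = {A,T} (union, +1)
IS@4: {A} ∪ {T} = {A,T} (union, +1)
DFIMNQS@4: {A,T} ∩ {A,T} = {A,T} (intersection, +0)
FQ@5: {A} ∪ {G} = {A,G} (union, +1)
FNQ@5: {A,G} ∪ {T} = {A,G,T} (union, +1)
FMNQ@5: {A,G,T} ∩ {A} = {A} (intersection, +0)
DFMNQ@5: {A} ∩ {A} = {A} (intersection, +0)
IS@5: {G} ∪ {A} = {A,G} (union, +1)
DFIMNQS@5: {A} ∩ {A,G} = {A} (intersection, +0)
FQ@6: {T} ∪ {C} = {C,T} (union, +1)
FNQ@6: {C,T} ∩ {C} = {C} (intersection, +0)
FMNQ@6: {C} ∩ {C} = {C} (intersection, +0)
DFMNQ@6: {A} ∪ {C} = {A,C} (union, +1)
IS@6: {T} ∪ {A} = {A,T} (union, +1)
DFIMNQS@6: {A,C} ∩ {A,T} = {A} (intersection, +0)
FQ@7: {C} ∪ {G} = {C,G} (union, +1)
FNQ@7: {C,G} ∩ {G} = {G} (intersection, +0)
FMNQ@7: {G} ∩ {G} = {G} (intersection, +0)
DFMNQ@7: {G} ∩ {G} = {G} (intersection, +0)
IS@7: {C} ∪ {T} = {C,T} (union, +1)
DFIMNQS@7: {G} ∪ {C,T} = {C,G,T} (union, +1)
per-site changes: [4, 4, 4, 2, 4, 3, 3, 3]; total = 27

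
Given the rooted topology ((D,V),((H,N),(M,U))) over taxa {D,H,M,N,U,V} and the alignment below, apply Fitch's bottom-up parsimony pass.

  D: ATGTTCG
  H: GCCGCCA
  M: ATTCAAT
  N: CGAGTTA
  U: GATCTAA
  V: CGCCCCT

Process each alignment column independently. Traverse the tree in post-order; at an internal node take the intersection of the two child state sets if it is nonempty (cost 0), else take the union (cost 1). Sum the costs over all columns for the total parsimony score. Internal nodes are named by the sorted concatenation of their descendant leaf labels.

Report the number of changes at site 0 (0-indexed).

DV@0: {A} ∪ {C} = {A,C} (union, +1)
HN@0: {G} ∪ {C} = {C,G} (union, +1)
MU@0: {A} ∪ {G} = {A,G} (union, +1)
HMNU@0: {C,G} ∩ {A,G} = {G} (intersection, +0)
DHMNUV@0: {A,C} ∪ {G} = {A,C,G} (union, +1)
DV@1: {T} ∪ {G} = {G,T} (union, +1)
HN@1: {C} ∪ {G} = {C,G} (union, +1)
MU@1: {T} ∪ {A} = {A,T} (union, +1)
HMNU@1: {C,G} ∪ {A,T} = {A,C,G,T} (union, +1)
DHMNUV@1: {G,T} ∩ {A,C,G,T} = {G,T} (intersection, +0)
DV@2: {G} ∪ {C} = {C,G} (union, +1)
HN@2: {C} ∪ {A} = {A,C} (union, +1)
MU@2: {T} ∩ {T} = {T} (intersection, +0)
HMNU@2: {A,C} ∪ {T} = {A,C,T} (union, +1)
DHMNUV@2: {C,G} ∩ {A,C,T} = {C} (intersection, +0)
DV@3: {T} ∪ {C} = {C,T} (union, +1)
HN@3: {G} ∩ {G} = {G} (intersection, +0)
MU@3: {C} ∩ {C} = {C} (intersection, +0)
HMNU@3: {G} ∪ {C} = {C,G} (union, +1)
DHMNUV@3: {C,T} ∩ {C,G} = {C} (intersection, +0)
DV@4: {T} ∪ {C} = {C,T} (union, +1)
HN@4: {C} ∪ {T} = {C,T} (union, +1)
MU@4: {A} ∪ {T} = {A,T} (union, +1)
HMNU@4: {C,T} ∩ {A,T} = {T} (intersection, +0)
DHMNUV@4: {C,T} ∩ {T} = {T} (intersection, +0)
DV@5: {C} ∩ {C} = {C} (intersection, +0)
HN@5: {C} ∪ {T} = {C,T} (union, +1)
MU@5: {A} ∩ {A} = {A} (intersection, +0)
HMNU@5: {C,T} ∪ {A} = {A,C,T} (union, +1)
DHMNUV@5: {C} ∩ {A,C,T} = {C} (intersection, +0)
DV@6: {G} ∪ {T} = {G,T} (union, +1)
HN@6: {A} ∩ {A} = {A} (intersection, +0)
MU@6: {T} ∪ {A} = {A,T} (union, +1)
HMNU@6: {A} ∩ {A,T} = {A} (intersection, +0)
DHMNUV@6: {G,T} ∪ {A} = {A,G,T} (union, +1)
per-site changes: [4, 4, 3, 2, 3, 2, 3]; total = 21

4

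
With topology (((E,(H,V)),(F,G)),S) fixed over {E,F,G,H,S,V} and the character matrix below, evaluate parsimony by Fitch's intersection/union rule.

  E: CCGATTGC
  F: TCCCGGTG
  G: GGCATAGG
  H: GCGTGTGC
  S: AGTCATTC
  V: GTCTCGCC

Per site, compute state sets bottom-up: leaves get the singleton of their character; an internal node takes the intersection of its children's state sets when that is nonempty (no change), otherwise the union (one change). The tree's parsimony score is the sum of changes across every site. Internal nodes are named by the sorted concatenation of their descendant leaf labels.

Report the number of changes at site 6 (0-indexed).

3

[col 0] HV: children H:{G}, V:{G} ∩→ {G}; cost 0
[col 0] EHV: children E:{C}, HV:{G} ∪→ {C,G}; cost 1
[col 0] FG: children F:{T}, G:{G} ∪→ {G,T}; cost 1
[col 0] EFGHV: children EHV:{C,G}, FG:{G,T} ∩→ {G}; cost 0
[col 0] EFGHSV: children EFGHV:{G}, S:{A} ∪→ {A,G}; cost 1
[col 1] HV: children H:{C}, V:{T} ∪→ {C,T}; cost 1
[col 1] EHV: children E:{C}, HV:{C,T} ∩→ {C}; cost 0
[col 1] FG: children F:{C}, G:{G} ∪→ {C,G}; cost 1
[col 1] EFGHV: children EHV:{C}, FG:{C,G} ∩→ {C}; cost 0
[col 1] EFGHSV: children EFGHV:{C}, S:{G} ∪→ {C,G}; cost 1
[col 2] HV: children H:{G}, V:{C} ∪→ {C,G}; cost 1
[col 2] EHV: children E:{G}, HV:{C,G} ∩→ {G}; cost 0
[col 2] FG: children F:{C}, G:{C} ∩→ {C}; cost 0
[col 2] EFGHV: children EHV:{G}, FG:{C} ∪→ {C,G}; cost 1
[col 2] EFGHSV: children EFGHV:{C,G}, S:{T} ∪→ {C,G,T}; cost 1
[col 3] HV: children H:{T}, V:{T} ∩→ {T}; cost 0
[col 3] EHV: children E:{A}, HV:{T} ∪→ {A,T}; cost 1
[col 3] FG: children F:{C}, G:{A} ∪→ {A,C}; cost 1
[col 3] EFGHV: children EHV:{A,T}, FG:{A,C} ∩→ {A}; cost 0
[col 3] EFGHSV: children EFGHV:{A}, S:{C} ∪→ {A,C}; cost 1
[col 4] HV: children H:{G}, V:{C} ∪→ {C,G}; cost 1
[col 4] EHV: children E:{T}, HV:{C,G} ∪→ {C,G,T}; cost 1
[col 4] FG: children F:{G}, G:{T} ∪→ {G,T}; cost 1
[col 4] EFGHV: children EHV:{C,G,T}, FG:{G,T} ∩→ {G,T}; cost 0
[col 4] EFGHSV: children EFGHV:{G,T}, S:{A} ∪→ {A,G,T}; cost 1
[col 5] HV: children H:{T}, V:{G} ∪→ {G,T}; cost 1
[col 5] EHV: children E:{T}, HV:{G,T} ∩→ {T}; cost 0
[col 5] FG: children F:{G}, G:{A} ∪→ {A,G}; cost 1
[col 5] EFGHV: children EHV:{T}, FG:{A,G} ∪→ {A,G,T}; cost 1
[col 5] EFGHSV: children EFGHV:{A,G,T}, S:{T} ∩→ {T}; cost 0
[col 6] HV: children H:{G}, V:{C} ∪→ {C,G}; cost 1
[col 6] EHV: children E:{G}, HV:{C,G} ∩→ {G}; cost 0
[col 6] FG: children F:{T}, G:{G} ∪→ {G,T}; cost 1
[col 6] EFGHV: children EHV:{G}, FG:{G,T} ∩→ {G}; cost 0
[col 6] EFGHSV: children EFGHV:{G}, S:{T} ∪→ {G,T}; cost 1
[col 7] HV: children H:{C}, V:{C} ∩→ {C}; cost 0
[col 7] EHV: children E:{C}, HV:{C} ∩→ {C}; cost 0
[col 7] FG: children F:{G}, G:{G} ∩→ {G}; cost 0
[col 7] EFGHV: children EHV:{C}, FG:{G} ∪→ {C,G}; cost 1
[col 7] EFGHSV: children EFGHV:{C,G}, S:{C} ∩→ {C}; cost 0
per-site changes: [3, 3, 3, 3, 4, 3, 3, 1]; total = 23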